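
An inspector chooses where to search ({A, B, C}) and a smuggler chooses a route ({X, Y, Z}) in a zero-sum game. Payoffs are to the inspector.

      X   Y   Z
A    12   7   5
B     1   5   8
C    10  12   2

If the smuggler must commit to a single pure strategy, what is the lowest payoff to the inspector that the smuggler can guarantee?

Column maxima: X → 12, Y → 12, Z → 8.
The smallest of these is 8.

8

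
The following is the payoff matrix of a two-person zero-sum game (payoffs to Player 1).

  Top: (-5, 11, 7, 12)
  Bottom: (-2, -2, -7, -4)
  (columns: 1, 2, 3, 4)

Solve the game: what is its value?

-49/17

Row minima: Top → -5, Bottom → -7; maximin = -5.
Column maxima: 1 → -2, 2 → 11, 3 → 7, 4 → 12; minimax = -2.
-5 ≠ -2, so there is no saddle point; optimal play is mixed.
2 is strictly dominated by 3 (it gives Player 1 strictly more in every row), so Player 2 never plays it.
4 is strictly dominated by 3 (it gives Player 1 strictly more in every row), so Player 2 never plays it.
On the remaining 2×2 (Top, Bottom vs 1, 3):
Let Player 1 play Top with probability p. Expected payoff against 1: (-5)p + (-2)(1−p) = −3p − 2; against 3: 7p + (-7)(1−p) = 14p − 7.
Setting these equal: −3p − 2 = 14p − 7 ⇒ −17p = -5 ⇒ p = 5/17, and the value is (-3)·(5/17) − 2 = -49/17.
For Player 2: with q = P(1), equating Top's and Bottom's payoffs gives −12q + 7 = 5q − 7 ⇒ q = 14/17.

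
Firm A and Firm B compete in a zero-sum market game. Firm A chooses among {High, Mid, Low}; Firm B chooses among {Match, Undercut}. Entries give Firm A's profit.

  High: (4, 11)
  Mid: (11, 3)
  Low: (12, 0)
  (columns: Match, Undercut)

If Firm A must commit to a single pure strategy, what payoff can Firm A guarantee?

Row minima: High → 4, Mid → 3, Low → 0.
The best of these is 4.

4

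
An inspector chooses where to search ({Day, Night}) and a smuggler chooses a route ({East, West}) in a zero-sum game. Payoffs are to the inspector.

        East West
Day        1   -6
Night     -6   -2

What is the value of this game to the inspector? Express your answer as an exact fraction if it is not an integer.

-38/11

Row minima: Day → -6, Night → -6; maximin = -6.
Column maxima: East → 1, West → -2; minimax = -2.
-6 ≠ -2, so there is no saddle point; optimal play is mixed.
Let the inspector play Day with probability p. Expected payoff against East: 1p + (-6)(1−p) = 7p − 6; against West: (-6)p + (-2)(1−p) = −4p − 2.
Setting these equal: 7p − 6 = −4p − 2 ⇒ 11p = 4 ⇒ p = 4/11, and the value is (7)·(4/11) − 6 = -38/11.
For the smuggler: with q = P(East), equating Day's and Night's payoffs gives 7q − 6 = −4q − 2 ⇒ q = 4/11.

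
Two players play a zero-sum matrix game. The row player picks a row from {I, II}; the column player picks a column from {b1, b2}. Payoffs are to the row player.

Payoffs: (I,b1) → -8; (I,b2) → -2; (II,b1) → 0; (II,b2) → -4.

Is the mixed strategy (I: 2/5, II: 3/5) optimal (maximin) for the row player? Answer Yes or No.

Yes

Against b1 this mix gives (2/5)·(-8) + (3/5)·0 = -16/5.
Against b2 this mix gives (2/5)·(-2) + (3/5)·(-4) = -16/5.
All of the column player's active replies (b1, b2) yield -16/5, and no column does worse for the row player. The mix makes the column player indifferent and guarantees -16/5, so it is optimal.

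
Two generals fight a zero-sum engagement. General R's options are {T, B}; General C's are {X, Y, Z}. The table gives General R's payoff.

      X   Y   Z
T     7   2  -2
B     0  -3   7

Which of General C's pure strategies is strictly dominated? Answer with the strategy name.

X

Y holds General R's payoff strictly below X in every row: 2 < 7, -3 < 0.
So X is strictly dominated for General C.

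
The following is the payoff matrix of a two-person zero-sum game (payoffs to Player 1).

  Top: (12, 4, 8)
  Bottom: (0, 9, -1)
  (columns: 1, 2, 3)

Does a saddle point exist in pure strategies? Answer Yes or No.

Row minima: Top → 4, Bottom → -1; maximin = 4.
Column maxima: 1 → 12, 2 → 9, 3 → 8; minimax = 8.
4 ≠ 8, so no pure-strategy equilibrium exists.

No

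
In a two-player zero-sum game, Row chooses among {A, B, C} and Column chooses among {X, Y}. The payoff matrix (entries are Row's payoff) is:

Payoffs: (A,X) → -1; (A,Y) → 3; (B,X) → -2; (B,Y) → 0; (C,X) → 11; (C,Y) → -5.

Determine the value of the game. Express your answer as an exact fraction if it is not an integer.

7/5

Row minima: A → -1, B → -2, C → -5; maximin = -1.
Column maxima: X → 11, Y → 3; minimax = 3.
-1 ≠ 3, so there is no saddle point; optimal play is mixed.
B is strictly dominated by A, so Row never plays it.
On the remaining 2×2 (A, C vs X, Y):
Let Row play A with probability p. Expected payoff against X: (-1)p + 11(1−p) = −12p + 11; against Y: 3p + (-5)(1−p) = 8p − 5.
Setting these equal: −12p + 11 = 8p − 5 ⇒ −20p = -16 ⇒ p = 4/5, and the value is (-12)·(4/5) + 11 = 7/5.
For Column: with q = P(X), equating A's and C's payoffs gives −4q + 3 = 16q − 5 ⇒ q = 2/5.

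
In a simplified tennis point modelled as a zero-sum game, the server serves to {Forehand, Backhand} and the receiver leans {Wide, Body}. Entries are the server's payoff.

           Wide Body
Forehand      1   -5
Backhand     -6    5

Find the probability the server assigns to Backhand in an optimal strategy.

6/17

Row minima: Forehand → -5, Backhand → -6; maximin = -5.
Column maxima: Wide → 1, Body → 5; minimax = 1.
-5 ≠ 1, so there is no saddle point; optimal play is mixed.
Let the server play Forehand with probability p. Expected payoff against Wide: 1p + (-6)(1−p) = 7p − 6; against Body: (-5)p + 5(1−p) = −10p + 5.
Setting these equal: 7p − 6 = −10p + 5 ⇒ 17p = 11 ⇒ p = 11/17, and the value is (7)·(11/17) − 6 = -25/17.
For the receiver: with q = P(Wide), equating Forehand's and Backhand's payoffs gives 6q − 5 = −11q + 5 ⇒ q = 10/17.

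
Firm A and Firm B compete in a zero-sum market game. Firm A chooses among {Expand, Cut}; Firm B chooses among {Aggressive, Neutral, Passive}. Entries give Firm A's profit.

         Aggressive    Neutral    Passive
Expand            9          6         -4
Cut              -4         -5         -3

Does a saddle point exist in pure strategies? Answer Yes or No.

No

Row minima: Expand → -4, Cut → -5; maximin = -4.
Column maxima: Aggressive → 9, Neutral → 6, Passive → -3; minimax = -3.
-4 ≠ -3, so no pure-strategy equilibrium exists.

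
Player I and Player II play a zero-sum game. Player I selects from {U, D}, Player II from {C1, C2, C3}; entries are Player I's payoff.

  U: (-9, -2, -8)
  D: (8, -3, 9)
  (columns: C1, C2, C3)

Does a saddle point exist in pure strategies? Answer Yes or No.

Row minima: U → -9, D → -3; maximin = -3.
Column maxima: C1 → 8, C2 → -2, C3 → 9; minimax = -2.
-3 ≠ -2, so no pure-strategy equilibrium exists.

No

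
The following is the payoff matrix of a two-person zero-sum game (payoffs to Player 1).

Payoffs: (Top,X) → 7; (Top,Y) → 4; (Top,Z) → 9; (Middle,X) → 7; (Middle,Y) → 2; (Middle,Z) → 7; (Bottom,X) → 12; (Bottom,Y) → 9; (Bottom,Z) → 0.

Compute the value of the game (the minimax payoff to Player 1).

Row minima: Top → 4, Middle → 2, Bottom → 0; maximin = 4.
Column maxima: X → 12, Y → 9, Z → 9; minimax = 9.
4 ≠ 9, so there is no saddle point; optimal play is mixed.
X is strictly dominated by Y (it gives Player 1 strictly more in every row), so Player 2 never plays it.
With X eliminated, Middle is strictly dominated by Top (Top gives Player 1 strictly more in every remaining column), so Player 1 never plays it.
On the remaining 2×2 (Top, Bottom vs Y, Z):
Let Player 1 play Top with probability p. Expected payoff against Y: 4p + 9(1−p) = −5p + 9; against Z: 9p + 0(1−p) = 9p.
Setting these equal: −5p + 9 = 9p ⇒ −14p = -9 ⇒ p = 9/14, and the value is (-5)·(9/14) + 9 = 81/14.
For Player 2: with q = P(Y), equating Top's and Bottom's payoffs gives −5q + 9 = 9q ⇒ q = 9/14.

81/14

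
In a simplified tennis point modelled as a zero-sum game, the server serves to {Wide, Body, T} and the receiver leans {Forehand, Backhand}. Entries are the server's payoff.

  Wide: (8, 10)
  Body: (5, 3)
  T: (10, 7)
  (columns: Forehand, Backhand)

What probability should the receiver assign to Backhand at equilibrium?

2/5

Row minima: Wide → 8, Body → 3, T → 7; maximin = 8.
Column maxima: Forehand → 10, Backhand → 10; minimax = 10.
8 ≠ 10, so there is no saddle point; optimal play is mixed.
Body is strictly dominated by Wide, so the server never plays it.
On the remaining 2×2 (Wide, T vs Forehand, Backhand):
Let the server play Wide with probability p. Expected payoff against Forehand: 8p + 10(1−p) = −2p + 10; against Backhand: 10p + 7(1−p) = 3p + 7.
Setting these equal: −2p + 10 = 3p + 7 ⇒ −5p = -3 ⇒ p = 3/5, and the value is (-2)·(3/5) + 10 = 44/5.
For the receiver: with q = P(Forehand), equating Wide's and T's payoffs gives −2q + 10 = 3q + 7 ⇒ q = 3/5.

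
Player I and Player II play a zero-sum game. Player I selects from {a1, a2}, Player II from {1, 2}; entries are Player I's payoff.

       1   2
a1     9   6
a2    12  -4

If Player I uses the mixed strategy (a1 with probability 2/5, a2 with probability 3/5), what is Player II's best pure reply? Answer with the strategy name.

2

If Player II plays 1, Player I's expected payoff is (2/5)·9 + (3/5)·12 = 54/5.
If Player II plays 2, Player I's expected payoff is (2/5)·6 + (3/5)·(-4) = 0.
Player II minimizes Player I's payoff; the smallest is 0, so the best response is 2.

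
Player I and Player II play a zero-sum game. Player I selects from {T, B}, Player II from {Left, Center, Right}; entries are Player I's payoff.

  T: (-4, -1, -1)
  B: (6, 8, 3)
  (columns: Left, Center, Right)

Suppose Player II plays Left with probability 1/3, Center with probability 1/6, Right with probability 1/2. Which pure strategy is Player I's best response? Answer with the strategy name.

Expected payoff of T: (1/3)·(-4) + (1/6)·(-1) + (1/2)·(-1) = -2.
Expected payoff of B: (1/3)·6 + (1/6)·8 + (1/2)·3 = 29/6.
The largest is 29/6, so Player I's best response is B.

B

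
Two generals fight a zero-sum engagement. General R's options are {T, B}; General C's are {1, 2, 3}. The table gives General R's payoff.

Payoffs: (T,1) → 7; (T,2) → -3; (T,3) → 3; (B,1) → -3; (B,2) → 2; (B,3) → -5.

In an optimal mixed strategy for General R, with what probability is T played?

7/13

Row minima: T → -3, B → -5; maximin = -3.
Column maxima: 1 → 7, 2 → 2, 3 → 3; minimax = 2.
-3 ≠ 2, so there is no saddle point; optimal play is mixed.
1 is strictly dominated by 3 (it gives General R strictly more in every row), so General C never plays it.
On the remaining 2×2 (T, B vs 2, 3):
Let General R play T with probability p. Expected payoff against 2: (-3)p + 2(1−p) = −5p + 2; against 3: 3p + (-5)(1−p) = 8p − 5.
Setting these equal: −5p + 2 = 8p − 5 ⇒ −13p = -7 ⇒ p = 7/13, and the value is (-5)·(7/13) + 2 = -9/13.
For General C: with q = P(2), equating T's and B's payoffs gives −6q + 3 = 7q − 5 ⇒ q = 8/13.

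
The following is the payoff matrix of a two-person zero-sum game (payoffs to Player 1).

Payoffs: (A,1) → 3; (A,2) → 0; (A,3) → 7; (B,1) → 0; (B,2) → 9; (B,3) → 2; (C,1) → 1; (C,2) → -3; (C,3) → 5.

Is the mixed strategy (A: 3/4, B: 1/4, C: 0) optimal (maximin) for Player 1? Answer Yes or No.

Against 1 this mix gives (3/4)·3 + (1/4)·0 = 9/4.
Against 2 this mix gives (3/4)·0 + (1/4)·9 = 9/4.
Against 3 this mix gives (3/4)·7 + (1/4)·2 = 23/4.
All of Player 2's active replies (1, 2) yield 9/4, and no column does worse for Player 1. The mix makes Player 2 indifferent and guarantees 9/4, so it is optimal.

Yes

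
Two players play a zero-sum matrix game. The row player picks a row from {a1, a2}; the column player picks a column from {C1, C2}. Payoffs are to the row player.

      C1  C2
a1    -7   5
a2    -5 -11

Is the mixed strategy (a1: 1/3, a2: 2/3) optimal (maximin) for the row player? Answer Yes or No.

Against C1 this mix gives (1/3)·(-7) + (2/3)·(-5) = -17/3.
Against C2 this mix gives (1/3)·5 + (2/3)·(-11) = -17/3.
All of the column player's active replies (C1, C2) yield -17/3, and no column does worse for the row player. The mix makes the column player indifferent and guarantees -17/3, so it is optimal.

Yes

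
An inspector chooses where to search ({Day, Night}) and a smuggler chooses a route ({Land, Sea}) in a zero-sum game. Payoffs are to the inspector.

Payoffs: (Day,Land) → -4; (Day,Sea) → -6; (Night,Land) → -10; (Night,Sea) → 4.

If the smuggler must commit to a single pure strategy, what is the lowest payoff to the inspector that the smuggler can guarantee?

Column maxima: Land → -4, Sea → 4.
The smallest of these is -4.

-4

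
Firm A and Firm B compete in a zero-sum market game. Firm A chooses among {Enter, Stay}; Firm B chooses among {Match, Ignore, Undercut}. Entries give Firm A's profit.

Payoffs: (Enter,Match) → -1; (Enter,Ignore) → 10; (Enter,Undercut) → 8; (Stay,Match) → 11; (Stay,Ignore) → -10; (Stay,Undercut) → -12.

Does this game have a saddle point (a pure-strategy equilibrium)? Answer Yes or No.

No

Row minima: Enter → -1, Stay → -12; maximin = -1.
Column maxima: Match → 11, Ignore → 10, Undercut → 8; minimax = 8.
-1 ≠ 8, so no pure-strategy equilibrium exists.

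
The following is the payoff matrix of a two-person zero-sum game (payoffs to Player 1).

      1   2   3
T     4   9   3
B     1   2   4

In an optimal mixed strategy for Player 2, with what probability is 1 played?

1/4

Row minima: T → 3, B → 1; maximin = 3.
Column maxima: 1 → 4, 2 → 9, 3 → 4; minimax = 4.
3 ≠ 4, so there is no saddle point; optimal play is mixed.
2 is strictly dominated by 1 (it gives Player 1 strictly more in every row), so Player 2 never plays it.
On the remaining 2×2 (T, B vs 1, 3):
Let Player 1 play T with probability p. Expected payoff against 1: 4p + 1(1−p) = 3p + 1; against 3: 3p + 4(1−p) = −p + 4.
Setting these equal: 3p + 1 = −p + 4 ⇒ 4p = 3 ⇒ p = 3/4, and the value is (3)·(3/4) + 1 = 13/4.
For Player 2: with q = P(1), equating T's and B's payoffs gives q + 3 = −3q + 4 ⇒ q = 1/4.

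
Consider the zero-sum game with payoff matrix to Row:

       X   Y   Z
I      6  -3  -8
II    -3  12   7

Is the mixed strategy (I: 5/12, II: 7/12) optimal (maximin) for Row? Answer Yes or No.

Against X this mix gives (5/12)·6 + (7/12)·(-3) = 3/4.
Against Y this mix gives (5/12)·(-3) + (7/12)·12 = 23/4.
Against Z this mix gives (5/12)·(-8) + (7/12)·7 = 3/4.
All of Column's active replies (X, Z) yield 3/4, and no column does worse for Row. The mix makes Column indifferent and guarantees 3/4, so it is optimal.

Yes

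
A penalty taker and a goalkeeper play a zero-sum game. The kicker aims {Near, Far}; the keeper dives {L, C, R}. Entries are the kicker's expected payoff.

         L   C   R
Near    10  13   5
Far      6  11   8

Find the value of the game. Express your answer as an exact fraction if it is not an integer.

Row minima: Near → 5, Far → 6; maximin = 6.
Column maxima: L → 10, C → 13, R → 8; minimax = 8.
6 ≠ 8, so there is no saddle point; optimal play is mixed.
C is strictly dominated by L (it gives the kicker strictly more in every row), so the keeper never plays it.
On the remaining 2×2 (Near, Far vs L, R):
Let the kicker play Near with probability p. Expected payoff against L: 10p + 6(1−p) = 4p + 6; against R: 5p + 8(1−p) = −3p + 8.
Setting these equal: 4p + 6 = −3p + 8 ⇒ 7p = 2 ⇒ p = 2/7, and the value is (4)·(2/7) + 6 = 50/7.
For the keeper: with q = P(L), equating Near's and Far's payoffs gives 5q + 5 = −2q + 8 ⇒ q = 3/7.

50/7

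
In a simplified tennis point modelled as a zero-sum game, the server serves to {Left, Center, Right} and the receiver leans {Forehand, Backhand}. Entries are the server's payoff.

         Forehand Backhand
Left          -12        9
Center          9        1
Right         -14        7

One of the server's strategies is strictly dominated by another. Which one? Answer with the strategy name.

Right

Left gives a strictly higher payoff than Right against every column: -12 > -14, 9 > 7.
So Right is strictly dominated and the server never plays it.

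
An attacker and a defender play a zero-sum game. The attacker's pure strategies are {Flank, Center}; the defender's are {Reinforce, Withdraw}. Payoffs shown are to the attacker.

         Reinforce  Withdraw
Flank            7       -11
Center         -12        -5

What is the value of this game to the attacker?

-167/25

Row minima: Flank → -11, Center → -12; maximin = -11.
Column maxima: Reinforce → 7, Withdraw → -5; minimax = -5.
-11 ≠ -5, so there is no saddle point; optimal play is mixed.
Let the attacker play Flank with probability p. Expected payoff against Reinforce: 7p + (-12)(1−p) = 19p − 12; against Withdraw: (-11)p + (-5)(1−p) = −6p − 5.
Setting these equal: 19p − 12 = −6p − 5 ⇒ 25p = 7 ⇒ p = 7/25, and the value is (19)·(7/25) − 12 = -167/25.
For the defender: with q = P(Reinforce), equating Flank's and Center's payoffs gives 18q − 11 = −7q − 5 ⇒ q = 6/25.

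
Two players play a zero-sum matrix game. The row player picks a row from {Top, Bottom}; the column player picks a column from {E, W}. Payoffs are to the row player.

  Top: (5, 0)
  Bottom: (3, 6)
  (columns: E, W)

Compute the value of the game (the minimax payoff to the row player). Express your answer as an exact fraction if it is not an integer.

15/4

Row minima: Top → 0, Bottom → 3; maximin = 3.
Column maxima: E → 5, W → 6; minimax = 5.
3 ≠ 5, so there is no saddle point; optimal play is mixed.
Let the row player play Top with probability p. Expected payoff against E: 5p + 3(1−p) = 2p + 3; against W: 0p + 6(1−p) = −6p + 6.
Setting these equal: 2p + 3 = −6p + 6 ⇒ 8p = 3 ⇒ p = 3/8, and the value is (2)·(3/8) + 3 = 15/4.
For the column player: with q = P(E), equating Top's and Bottom's payoffs gives 5q = −3q + 6 ⇒ q = 3/4.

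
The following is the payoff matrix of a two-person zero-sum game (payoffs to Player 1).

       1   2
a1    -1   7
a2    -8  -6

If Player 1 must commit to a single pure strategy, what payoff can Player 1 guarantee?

-1

Row minima: a1 → -1, a2 → -8.
The best of these is -1.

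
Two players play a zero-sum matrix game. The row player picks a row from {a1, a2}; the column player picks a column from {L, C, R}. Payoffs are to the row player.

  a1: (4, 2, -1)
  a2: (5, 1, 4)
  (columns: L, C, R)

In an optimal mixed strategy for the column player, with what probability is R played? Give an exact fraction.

1/6

Row minima: a1 → -1, a2 → 1; maximin = 1.
Column maxima: L → 5, C → 2, R → 4; minimax = 2.
1 ≠ 2, so there is no saddle point; optimal play is mixed.
L is strictly dominated by C (it gives the row player strictly more in every row), so the column player never plays it.
On the remaining 2×2 (a1, a2 vs C, R):
Let the row player play a1 with probability p. Expected payoff against C: 2p + 1(1−p) = p + 1; against R: (-1)p + 4(1−p) = −5p + 4.
Setting these equal: p + 1 = −5p + 4 ⇒ 6p = 3 ⇒ p = 1/2, and the value is (1)·(1/2) + 1 = 3/2.
For the column player: with q = P(C), equating a1's and a2's payoffs gives 3q − 1 = −3q + 4 ⇒ q = 5/6.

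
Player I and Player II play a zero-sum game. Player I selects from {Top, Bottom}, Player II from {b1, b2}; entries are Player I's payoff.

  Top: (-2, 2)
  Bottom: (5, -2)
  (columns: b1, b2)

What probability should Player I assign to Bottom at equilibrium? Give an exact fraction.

4/11

Row minima: Top → -2, Bottom → -2; maximin = -2.
Column maxima: b1 → 5, b2 → 2; minimax = 2.
-2 ≠ 2, so there is no saddle point; optimal play is mixed.
Let Player I play Top with probability p. Expected payoff against b1: (-2)p + 5(1−p) = −7p + 5; against b2: 2p + (-2)(1−p) = 4p − 2.
Setting these equal: −7p + 5 = 4p − 2 ⇒ −11p = -7 ⇒ p = 7/11, and the value is (-7)·(7/11) + 5 = 6/11.
For Player II: with q = P(b1), equating Top's and Bottom's payoffs gives −4q + 2 = 7q − 2 ⇒ q = 4/11.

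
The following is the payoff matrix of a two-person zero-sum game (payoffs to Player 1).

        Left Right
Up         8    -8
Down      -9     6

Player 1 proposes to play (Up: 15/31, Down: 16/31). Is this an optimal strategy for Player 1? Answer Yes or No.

Against Left this mix gives (15/31)·8 + (16/31)·(-9) = -24/31.
Against Right this mix gives (15/31)·(-8) + (16/31)·6 = -24/31.
All of Player 2's active replies (Left, Right) yield -24/31, and no column does worse for Player 1. The mix makes Player 2 indifferent and guarantees -24/31, so it is optimal.

Yes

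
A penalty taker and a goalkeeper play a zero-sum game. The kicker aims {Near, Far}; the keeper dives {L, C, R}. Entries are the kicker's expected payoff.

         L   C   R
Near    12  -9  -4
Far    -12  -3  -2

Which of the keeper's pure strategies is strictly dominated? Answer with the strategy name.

C holds the kicker's payoff strictly below R in every row: -9 < -4, -3 < -2.
So R is strictly dominated for the keeper.

R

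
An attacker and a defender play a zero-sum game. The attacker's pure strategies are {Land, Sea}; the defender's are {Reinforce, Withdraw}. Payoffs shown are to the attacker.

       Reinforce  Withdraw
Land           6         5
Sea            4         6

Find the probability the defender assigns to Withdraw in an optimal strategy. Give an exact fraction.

Row minima: Land → 5, Sea → 4; maximin = 5.
Column maxima: Reinforce → 6, Withdraw → 6; minimax = 6.
5 ≠ 6, so there is no saddle point; optimal play is mixed.
Let the attacker play Land with probability p. Expected payoff against Reinforce: 6p + 4(1−p) = 2p + 4; against Withdraw: 5p + 6(1−p) = −p + 6.
Setting these equal: 2p + 4 = −p + 6 ⇒ 3p = 2 ⇒ p = 2/3, and the value is (2)·(2/3) + 4 = 16/3.
For the defender: with q = P(Reinforce), equating Land's and Sea's payoffs gives q + 5 = −2q + 6 ⇒ q = 1/3.

2/3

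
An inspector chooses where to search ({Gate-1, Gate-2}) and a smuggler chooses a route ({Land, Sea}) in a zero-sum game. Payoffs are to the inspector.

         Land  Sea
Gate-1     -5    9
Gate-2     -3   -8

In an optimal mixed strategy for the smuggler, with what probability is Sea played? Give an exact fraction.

2/19

Row minima: Gate-1 → -5, Gate-2 → -8; maximin = -5.
Column maxima: Land → -3, Sea → 9; minimax = -3.
-5 ≠ -3, so there is no saddle point; optimal play is mixed.
Let the inspector play Gate-1 with probability p. Expected payoff against Land: (-5)p + (-3)(1−p) = −2p − 3; against Sea: 9p + (-8)(1−p) = 17p − 8.
Setting these equal: −2p − 3 = 17p − 8 ⇒ −19p = -5 ⇒ p = 5/19, and the value is (-2)·(5/19) − 3 = -67/19.
For the smuggler: with q = P(Land), equating Gate-1's and Gate-2's payoffs gives −14q + 9 = 5q − 8 ⇒ q = 17/19.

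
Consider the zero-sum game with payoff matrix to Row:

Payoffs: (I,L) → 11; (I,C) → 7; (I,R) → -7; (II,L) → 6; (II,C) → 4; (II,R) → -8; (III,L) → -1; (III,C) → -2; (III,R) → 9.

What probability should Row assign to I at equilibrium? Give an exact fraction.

11/25

Row minima: I → -7, II → -8, III → -2; maximin = -2.
Column maxima: L → 11, C → 7, R → 9; minimax = 7.
-2 ≠ 7, so there is no saddle point; optimal play is mixed.
II is strictly dominated by I, so Row never plays it.
L is strictly dominated by C (it gives Row strictly more in every row), so Column never plays it.
On the remaining 2×2 (I, III vs C, R):
Let Row play I with probability p. Expected payoff against C: 7p + (-2)(1−p) = 9p − 2; against R: (-7)p + 9(1−p) = −16p + 9.
Setting these equal: 9p − 2 = −16p + 9 ⇒ 25p = 11 ⇒ p = 11/25, and the value is (9)·(11/25) − 2 = 49/25.
For Column: with q = P(C), equating I's and III's payoffs gives 14q − 7 = −11q + 9 ⇒ q = 16/25.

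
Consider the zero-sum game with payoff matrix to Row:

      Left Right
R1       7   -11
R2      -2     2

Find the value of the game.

-4/11

Row minima: R1 → -11, R2 → -2; maximin = -2.
Column maxima: Left → 7, Right → 2; minimax = 2.
-2 ≠ 2, so there is no saddle point; optimal play is mixed.
Let Row play R1 with probability p. Expected payoff against Left: 7p + (-2)(1−p) = 9p − 2; against Right: (-11)p + 2(1−p) = −13p + 2.
Setting these equal: 9p − 2 = −13p + 2 ⇒ 22p = 4 ⇒ p = 2/11, and the value is (9)·(2/11) − 2 = -4/11.
For Column: with q = P(Left), equating R1's and R2's payoffs gives 18q − 11 = −4q + 2 ⇒ q = 13/22.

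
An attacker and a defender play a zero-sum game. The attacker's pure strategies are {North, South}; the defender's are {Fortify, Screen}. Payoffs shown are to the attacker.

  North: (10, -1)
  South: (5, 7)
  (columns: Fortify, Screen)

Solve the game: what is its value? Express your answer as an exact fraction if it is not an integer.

75/13

Row minima: North → -1, South → 5; maximin = 5.
Column maxima: Fortify → 10, Screen → 7; minimax = 7.
5 ≠ 7, so there is no saddle point; optimal play is mixed.
Let the attacker play North with probability p. Expected payoff against Fortify: 10p + 5(1−p) = 5p + 5; against Screen: (-1)p + 7(1−p) = −8p + 7.
Setting these equal: 5p + 5 = −8p + 7 ⇒ 13p = 2 ⇒ p = 2/13, and the value is (5)·(2/13) + 5 = 75/13.
For the defender: with q = P(Fortify), equating North's and South's payoffs gives 11q − 1 = −2q + 7 ⇒ q = 8/13.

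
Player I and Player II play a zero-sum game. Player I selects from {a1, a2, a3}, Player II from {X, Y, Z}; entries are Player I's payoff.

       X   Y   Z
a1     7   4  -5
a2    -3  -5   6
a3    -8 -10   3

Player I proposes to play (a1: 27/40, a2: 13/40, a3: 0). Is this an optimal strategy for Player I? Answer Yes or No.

No

Against X this mix gives (27/40)·7 + (13/40)·(-3) = 15/4.
Against Y this mix gives (27/40)·4 + (13/40)·(-5) = 43/40.
Against Z this mix gives (27/40)·(-5) + (13/40)·6 = -57/40.
Player II will play Z, holding Player I to -57/40. Shifting weight toward the row that does better against Z would raise this floor (the equalizing mix achieves -1/20 against both Z and Y), so the proposed strategy is not optimal.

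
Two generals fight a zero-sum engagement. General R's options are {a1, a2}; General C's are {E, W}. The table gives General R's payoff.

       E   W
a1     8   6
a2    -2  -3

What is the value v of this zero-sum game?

Row minima: a1 → 6, a2 → -3; maximin = 6.
Column maxima: E → 8, W → 6; minimax = 6.
Since maximin = minimax = 6, there is a saddle point and the value is 6.

6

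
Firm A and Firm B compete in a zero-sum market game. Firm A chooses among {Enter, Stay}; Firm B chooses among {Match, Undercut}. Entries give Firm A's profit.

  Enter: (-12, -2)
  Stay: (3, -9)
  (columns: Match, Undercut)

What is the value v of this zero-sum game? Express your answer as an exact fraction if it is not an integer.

Row minima: Enter → -12, Stay → -9; maximin = -9.
Column maxima: Match → 3, Undercut → -2; minimax = -2.
-9 ≠ -2, so there is no saddle point; optimal play is mixed.
Let Firm A play Enter with probability p. Expected payoff against Match: (-12)p + 3(1−p) = −15p + 3; against Undercut: (-2)p + (-9)(1−p) = 7p − 9.
Setting these equal: −15p + 3 = 7p − 9 ⇒ −22p = -12 ⇒ p = 6/11, and the value is (-15)·(6/11) + 3 = -57/11.
For Firm B: with q = P(Match), equating Enter's and Stay's payoffs gives −10q − 2 = 12q − 9 ⇒ q = 7/22.

-57/11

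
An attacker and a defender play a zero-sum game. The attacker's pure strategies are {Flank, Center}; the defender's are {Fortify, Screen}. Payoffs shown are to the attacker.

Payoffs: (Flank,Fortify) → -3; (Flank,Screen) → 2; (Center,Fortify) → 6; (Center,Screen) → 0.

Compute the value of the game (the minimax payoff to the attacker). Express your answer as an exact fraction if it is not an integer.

Row minima: Flank → -3, Center → 0; maximin = 0.
Column maxima: Fortify → 6, Screen → 2; minimax = 2.
0 ≠ 2, so there is no saddle point; optimal play is mixed.
Let the attacker play Flank with probability p. Expected payoff against Fortify: (-3)p + 6(1−p) = −9p + 6; against Screen: 2p + 0(1−p) = 2p.
Setting these equal: −9p + 6 = 2p ⇒ −11p = -6 ⇒ p = 6/11, and the value is (-9)·(6/11) + 6 = 12/11.
For the defender: with q = P(Fortify), equating Flank's and Center's payoffs gives −5q + 2 = 6q ⇒ q = 2/11.

12/11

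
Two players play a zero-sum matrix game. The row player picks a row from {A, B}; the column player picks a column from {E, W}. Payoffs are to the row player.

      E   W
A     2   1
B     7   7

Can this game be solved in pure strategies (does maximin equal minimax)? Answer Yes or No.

Yes

Row minima: A → 1, B → 7; maximin = 7.
Column maxima: E → 7, W → 7; minimax = 7.
maximin = minimax = 7, so a saddle point exists.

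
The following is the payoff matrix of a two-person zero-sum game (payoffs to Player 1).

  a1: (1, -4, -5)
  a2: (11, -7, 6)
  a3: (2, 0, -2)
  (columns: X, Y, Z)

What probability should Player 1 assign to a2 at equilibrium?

Row minima: a1 → -5, a2 → -7, a3 → -2; maximin = -2.
Column maxima: X → 11, Y → 0, Z → 6; minimax = 0.
-2 ≠ 0, so there is no saddle point; optimal play is mixed.
a1 is strictly dominated by a3, so Player 1 never plays it.
X is strictly dominated by Y (it gives Player 1 strictly more in every row), so Player 2 never plays it.
On the remaining 2×2 (a2, a3 vs Y, Z):
Let Player 1 play a2 with probability p. Expected payoff against Y: (-7)p + 0(1−p) = −7p; against Z: 6p + (-2)(1−p) = 8p − 2.
Setting these equal: −7p = 8p − 2 ⇒ −15p = -2 ⇒ p = 2/15, and the value is (-7)·(2/15) = -14/15.
For Player 2: with q = P(Y), equating a2's and a3's payoffs gives −13q + 6 = 2q − 2 ⇒ q = 8/15.

2/15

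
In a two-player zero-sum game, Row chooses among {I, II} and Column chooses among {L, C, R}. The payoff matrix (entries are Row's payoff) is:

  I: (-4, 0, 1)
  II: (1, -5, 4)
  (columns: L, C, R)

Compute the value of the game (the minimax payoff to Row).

-2

Row minima: I → -4, II → -5; maximin = -4.
Column maxima: L → 1, C → 0, R → 4; minimax = 0.
-4 ≠ 0, so there is no saddle point; optimal play is mixed.
R is strictly dominated by L (it gives Row strictly more in every row), so Column never plays it.
On the remaining 2×2 (I, II vs L, C):
Let Row play I with probability p. Expected payoff against L: (-4)p + 1(1−p) = −5p + 1; against C: 0p + (-5)(1−p) = 5p − 5.
Setting these equal: −5p + 1 = 5p − 5 ⇒ −10p = -6 ⇒ p = 3/5, and the value is (-5)·(3/5) + 1 = -2.
For Column: with q = P(L), equating I's and II's payoffs gives −4q = 6q − 5 ⇒ q = 1/2.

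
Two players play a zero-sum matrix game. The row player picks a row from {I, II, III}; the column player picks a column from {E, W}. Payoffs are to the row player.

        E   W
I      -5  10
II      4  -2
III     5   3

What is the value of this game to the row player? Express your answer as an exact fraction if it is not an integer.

Row minima: I → -5, II → -2, III → 3; maximin = 3.
Column maxima: E → 5, W → 10; minimax = 5.
3 ≠ 5, so there is no saddle point; optimal play is mixed.
II is strictly dominated by III, so the row player never plays it.
On the remaining 2×2 (I, III vs E, W):
Let the row player play I with probability p. Expected payoff against E: (-5)p + 5(1−p) = −10p + 5; against W: 10p + 3(1−p) = 7p + 3.
Setting these equal: −10p + 5 = 7p + 3 ⇒ −17p = -2 ⇒ p = 2/17, and the value is (-10)·(2/17) + 5 = 65/17.
For the column player: with q = P(E), equating I's and III's payoffs gives −15q + 10 = 2q + 3 ⇒ q = 7/17.

65/17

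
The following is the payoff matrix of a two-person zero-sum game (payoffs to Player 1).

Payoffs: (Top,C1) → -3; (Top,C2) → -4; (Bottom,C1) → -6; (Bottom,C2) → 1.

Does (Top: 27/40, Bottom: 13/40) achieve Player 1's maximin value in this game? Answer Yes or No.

Against C1 this mix gives (27/40)·(-3) + (13/40)·(-6) = -159/40.
Against C2 this mix gives (27/40)·(-4) + (13/40)·1 = -19/8.
Player 2 will play C1, holding Player 1 to -159/40. Shifting weight toward the row that does better against C1 would raise this floor (the equalizing mix achieves -27/8 against both C1 and C2), so the proposed strategy is not optimal.

No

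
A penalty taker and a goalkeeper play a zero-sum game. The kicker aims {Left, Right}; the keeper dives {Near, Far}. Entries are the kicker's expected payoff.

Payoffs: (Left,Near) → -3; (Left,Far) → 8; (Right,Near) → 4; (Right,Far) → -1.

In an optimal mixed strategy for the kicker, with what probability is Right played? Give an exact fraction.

11/16

Row minima: Left → -3, Right → -1; maximin = -1.
Column maxima: Near → 4, Far → 8; minimax = 4.
-1 ≠ 4, so there is no saddle point; optimal play is mixed.
Let the kicker play Left with probability p. Expected payoff against Near: (-3)p + 4(1−p) = −7p + 4; against Far: 8p + (-1)(1−p) = 9p − 1.
Setting these equal: −7p + 4 = 9p − 1 ⇒ −16p = -5 ⇒ p = 5/16, and the value is (-7)·(5/16) + 4 = 29/16.
For the keeper: with q = P(Near), equating Left's and Right's payoffs gives −11q + 8 = 5q − 1 ⇒ q = 9/16.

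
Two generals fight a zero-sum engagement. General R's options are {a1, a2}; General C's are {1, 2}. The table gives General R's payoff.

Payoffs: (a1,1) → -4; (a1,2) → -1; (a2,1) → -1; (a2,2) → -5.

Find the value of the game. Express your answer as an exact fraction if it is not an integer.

-19/7

Row minima: a1 → -4, a2 → -5; maximin = -4.
Column maxima: 1 → -1, 2 → -1; minimax = -1.
-4 ≠ -1, so there is no saddle point; optimal play is mixed.
Let General R play a1 with probability p. Expected payoff against 1: (-4)p + (-1)(1−p) = −3p − 1; against 2: (-1)p + (-5)(1−p) = 4p − 5.
Setting these equal: −3p − 1 = 4p − 5 ⇒ −7p = -4 ⇒ p = 4/7, and the value is (-3)·(4/7) − 1 = -19/7.
For General C: with q = P(1), equating a1's and a2's payoffs gives −3q − 1 = 4q − 5 ⇒ q = 4/7.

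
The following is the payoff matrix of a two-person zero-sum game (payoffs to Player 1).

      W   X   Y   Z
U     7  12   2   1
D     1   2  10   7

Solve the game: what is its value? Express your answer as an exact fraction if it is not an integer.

Row minima: U → 1, D → 1; maximin = 1.
Column maxima: W → 7, X → 12, Y → 10, Z → 7; minimax = 7.
1 ≠ 7, so there is no saddle point; optimal play is mixed.
X is strictly dominated by W (it gives Player 1 strictly more in every row), so Player 2 never plays it.
Y is strictly dominated by Z (it gives Player 1 strictly more in every row), so Player 2 never plays it.
On the remaining 2×2 (U, D vs W, Z):
Let Player 1 play U with probability p. Expected payoff against W: 7p + 1(1−p) = 6p + 1; against Z: 1p + 7(1−p) = −6p + 7.
Setting these equal: 6p + 1 = −6p + 7 ⇒ 12p = 6 ⇒ p = 1/2, and the value is (6)·(1/2) + 1 = 4.
For Player 2: with q = P(W), equating U's and D's payoffs gives 6q + 1 = −6q + 7 ⇒ q = 1/2.

4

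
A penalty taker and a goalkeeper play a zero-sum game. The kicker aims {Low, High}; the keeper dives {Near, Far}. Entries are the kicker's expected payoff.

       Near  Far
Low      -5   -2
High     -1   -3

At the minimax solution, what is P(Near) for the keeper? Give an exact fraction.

1/5

Row minima: Low → -5, High → -3; maximin = -3.
Column maxima: Near → -1, Far → -2; minimax = -2.
-3 ≠ -2, so there is no saddle point; optimal play is mixed.
Let the kicker play Low with probability p. Expected payoff against Near: (-5)p + (-1)(1−p) = −4p − 1; against Far: (-2)p + (-3)(1−p) = p − 3.
Setting these equal: −4p − 1 = p − 3 ⇒ −5p = -2 ⇒ p = 2/5, and the value is (-4)·(2/5) − 1 = -13/5.
For the keeper: with q = P(Near), equating Low's and High's payoffs gives −3q − 2 = 2q − 3 ⇒ q = 1/5.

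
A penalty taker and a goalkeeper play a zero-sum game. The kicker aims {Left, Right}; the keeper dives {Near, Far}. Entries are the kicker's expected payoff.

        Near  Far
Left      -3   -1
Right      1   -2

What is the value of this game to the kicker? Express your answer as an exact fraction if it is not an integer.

-7/5

Row minima: Left → -3, Right → -2; maximin = -2.
Column maxima: Near → 1, Far → -1; minimax = -1.
-2 ≠ -1, so there is no saddle point; optimal play is mixed.
Let the kicker play Left with probability p. Expected payoff against Near: (-3)p + 1(1−p) = −4p + 1; against Far: (-1)p + (-2)(1−p) = p − 2.
Setting these equal: −4p + 1 = p − 2 ⇒ −5p = -3 ⇒ p = 3/5, and the value is (-4)·(3/5) + 1 = -7/5.
For the keeper: with q = P(Near), equating Left's and Right's payoffs gives −2q − 1 = 3q − 2 ⇒ q = 1/5.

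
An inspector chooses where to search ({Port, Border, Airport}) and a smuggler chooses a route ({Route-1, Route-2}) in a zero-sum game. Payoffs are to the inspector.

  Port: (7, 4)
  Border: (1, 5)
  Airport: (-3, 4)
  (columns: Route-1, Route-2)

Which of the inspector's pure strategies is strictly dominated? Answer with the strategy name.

Border gives a strictly higher payoff than Airport against every column: 1 > -3, 5 > 4.
So Airport is strictly dominated and the inspector never plays it.

Airport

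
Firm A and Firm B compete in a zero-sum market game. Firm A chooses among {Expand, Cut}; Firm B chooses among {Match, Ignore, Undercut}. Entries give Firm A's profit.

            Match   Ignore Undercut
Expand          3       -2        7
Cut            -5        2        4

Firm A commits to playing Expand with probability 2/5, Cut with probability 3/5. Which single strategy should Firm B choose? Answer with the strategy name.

Match

If Firm B plays Match, Firm A's expected payoff is (2/5)·3 + (3/5)·(-5) = -9/5.
If Firm B plays Ignore, Firm A's expected payoff is (2/5)·(-2) + (3/5)·2 = 2/5.
If Firm B plays Undercut, Firm A's expected payoff is (2/5)·7 + (3/5)·4 = 26/5.
Firm B minimizes Firm A's payoff; the smallest is -9/5, so the best response is Match.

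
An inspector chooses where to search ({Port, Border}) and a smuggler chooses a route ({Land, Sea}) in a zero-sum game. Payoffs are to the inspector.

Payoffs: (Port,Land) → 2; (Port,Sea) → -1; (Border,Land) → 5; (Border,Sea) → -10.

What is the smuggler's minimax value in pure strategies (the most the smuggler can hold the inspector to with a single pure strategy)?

Column maxima: Land → 5, Sea → -1.
The smallest of these is -1.

-1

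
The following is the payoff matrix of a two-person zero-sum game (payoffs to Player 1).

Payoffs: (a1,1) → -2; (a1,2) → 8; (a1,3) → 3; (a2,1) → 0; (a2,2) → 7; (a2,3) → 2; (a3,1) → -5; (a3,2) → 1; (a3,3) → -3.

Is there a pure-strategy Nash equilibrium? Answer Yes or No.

Yes

Row minima: a1 → -2, a2 → 0, a3 → -5; maximin = 0.
Column maxima: 1 → 0, 2 → 8, 3 → 3; minimax = 0.
maximin = minimax = 0, so a saddle point exists.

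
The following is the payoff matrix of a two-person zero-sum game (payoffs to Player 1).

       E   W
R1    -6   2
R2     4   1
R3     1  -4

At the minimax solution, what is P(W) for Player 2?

10/11

Row minima: R1 → -6, R2 → 1, R3 → -4; maximin = 1.
Column maxima: E → 4, W → 2; minimax = 2.
1 ≠ 2, so there is no saddle point; optimal play is mixed.
R3 is strictly dominated by R2, so Player 1 never plays it.
On the remaining 2×2 (R1, R2 vs E, W):
Let Player 1 play R1 with probability p. Expected payoff against E: (-6)p + 4(1−p) = −10p + 4; against W: 2p + 1(1−p) = p + 1.
Setting these equal: −10p + 4 = p + 1 ⇒ −11p = -3 ⇒ p = 3/11, and the value is (-10)·(3/11) + 4 = 14/11.
For Player 2: with q = P(E), equating R1's and R2's payoffs gives −8q + 2 = 3q + 1 ⇒ q = 1/11.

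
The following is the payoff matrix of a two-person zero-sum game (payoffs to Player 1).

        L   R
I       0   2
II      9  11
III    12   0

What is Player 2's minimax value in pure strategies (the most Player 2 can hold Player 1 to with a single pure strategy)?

11

Column maxima: L → 12, R → 11.
The smallest of these is 11.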